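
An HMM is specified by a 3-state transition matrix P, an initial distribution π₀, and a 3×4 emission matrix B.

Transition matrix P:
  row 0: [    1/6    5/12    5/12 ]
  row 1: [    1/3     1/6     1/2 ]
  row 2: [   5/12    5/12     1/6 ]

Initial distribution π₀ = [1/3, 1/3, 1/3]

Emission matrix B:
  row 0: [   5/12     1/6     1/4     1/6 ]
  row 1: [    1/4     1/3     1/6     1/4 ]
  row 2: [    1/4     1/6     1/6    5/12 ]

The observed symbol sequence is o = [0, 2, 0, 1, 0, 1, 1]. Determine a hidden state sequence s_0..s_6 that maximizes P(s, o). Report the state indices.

path = [0, 2, 0, 1, 0, 1, 2]

t=0: δ = [1.389e-01, 8.333e-02, 8.333e-02]  (obs o_0=0)
t=1: δ = [8.681e-03, 9.645e-03, 9.645e-03]  ψ = [2, 0, 0]  (obs o_1=2)
t=2: δ = [1.674e-03, 1.005e-03, 1.206e-03]  ψ = [2, 2, 1]  (obs o_2=0)
t=3: δ = [8.372e-05, 2.326e-04, 1.163e-04]  ψ = [2, 0, 0]  (obs o_3=1)
t=4: δ = [3.230e-05, 1.211e-05, 2.907e-05]  ψ = [1, 2, 1]  (obs o_4=0)
t=5: δ = [2.019e-06, 4.486e-06, 2.243e-06]  ψ = [2, 0, 0]  (obs o_5=1)
t=6: δ = [2.492e-07, 3.115e-07, 3.739e-07]  ψ = [1, 2, 1]  (obs o_6=1)
backtrack: best end state = 2; path = [0, 2, 0, 1, 0, 1, 2]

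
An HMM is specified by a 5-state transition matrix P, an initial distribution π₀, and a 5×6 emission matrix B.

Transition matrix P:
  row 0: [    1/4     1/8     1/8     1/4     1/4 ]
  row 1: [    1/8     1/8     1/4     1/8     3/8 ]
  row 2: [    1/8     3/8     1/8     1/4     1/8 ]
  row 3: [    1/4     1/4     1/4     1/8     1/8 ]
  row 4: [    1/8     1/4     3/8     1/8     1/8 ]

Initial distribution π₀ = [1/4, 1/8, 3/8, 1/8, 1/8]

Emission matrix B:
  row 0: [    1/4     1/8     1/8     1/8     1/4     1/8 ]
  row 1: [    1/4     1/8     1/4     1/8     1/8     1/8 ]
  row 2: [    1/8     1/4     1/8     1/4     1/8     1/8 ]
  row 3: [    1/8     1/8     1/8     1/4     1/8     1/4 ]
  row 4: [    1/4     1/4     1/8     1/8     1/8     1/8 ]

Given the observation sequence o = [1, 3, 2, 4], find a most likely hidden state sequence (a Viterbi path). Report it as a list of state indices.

path = [2, 3, 1, 4]

t=0: δ = [3.125e-02, 1.562e-02, 9.375e-02, 1.562e-02, 3.125e-02]  (obs o_0=1)
t=1: δ = [1.465e-03, 4.395e-03, 2.930e-03, 5.859e-03, 1.465e-03]  ψ = [2, 2, 2, 2, 2]  (obs o_1=3)
t=2: δ = [1.831e-04, 3.662e-04, 1.831e-04, 9.155e-05, 2.060e-04]  ψ = [3, 3, 3, 2, 1]  (obs o_2=2)
t=3: δ = [1.144e-05, 8.583e-06, 1.144e-05, 5.722e-06, 1.717e-05]  ψ = [0, 2, 1, 0, 1]  (obs o_3=4)
backtrack: best end state = 4; path = [2, 3, 1, 4]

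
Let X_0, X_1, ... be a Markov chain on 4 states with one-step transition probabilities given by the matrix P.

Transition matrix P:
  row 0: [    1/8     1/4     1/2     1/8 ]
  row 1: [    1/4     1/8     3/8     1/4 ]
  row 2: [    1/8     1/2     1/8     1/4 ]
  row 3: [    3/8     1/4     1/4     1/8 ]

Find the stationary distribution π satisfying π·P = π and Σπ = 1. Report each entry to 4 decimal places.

Balance equations π_j = Σ_i π_i·P[i][j]:
  π_0 = 1/8·π_0 + 1/4·π_1 + 1/8·π_2 + 3/8·π_3
  π_1 = 1/4·π_0 + 1/8·π_1 + 1/2·π_2 + 1/4·π_3
  π_2 = 1/2·π_0 + 3/8·π_1 + 1/8·π_2 + 1/4·π_3
  normalize: π_0 + π_1 + π_2 + π_3 = 1
Solving the linear system gives exactly π = [35/166, 24/83, 25/83, 33/166].

π = [0.2108, 0.2892, 0.3012, 0.1988]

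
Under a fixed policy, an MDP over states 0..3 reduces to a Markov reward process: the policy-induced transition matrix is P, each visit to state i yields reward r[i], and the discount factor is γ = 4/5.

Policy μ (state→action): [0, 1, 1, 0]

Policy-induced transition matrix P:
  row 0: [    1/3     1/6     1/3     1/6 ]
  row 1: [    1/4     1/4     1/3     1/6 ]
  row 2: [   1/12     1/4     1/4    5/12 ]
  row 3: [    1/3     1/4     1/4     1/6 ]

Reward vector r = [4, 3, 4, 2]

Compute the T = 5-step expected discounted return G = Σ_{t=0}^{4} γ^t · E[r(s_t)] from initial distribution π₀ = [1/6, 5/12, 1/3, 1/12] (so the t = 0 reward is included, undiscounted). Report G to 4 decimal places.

G = 11.1648

t=0: π = [0.1667, 0.4167, 0.3333, 0.0833], E[r] = 3.4167, γ^t·E[r] = 3.416667, running G = 3.416667
t=1: π = [0.2153, 0.2361, 0.2986, 0.2500], E[r] = 3.2639, γ^t·E[r] = 2.611111, running G = 6.027778
t=2: π = [0.2390, 0.2321, 0.2876, 0.2413], E[r] = 3.2853, γ^t·E[r] = 2.102593, running G = 8.130370
t=3: π = [0.2421, 0.2301, 0.2893, 0.2386], E[r] = 3.2928, γ^t·E[r] = 1.685901, running G = 9.816272
t=4: π = [0.2418, 0.2298, 0.2893, 0.2390], E[r] = 3.2922, γ^t·E[r] = 1.348491, running G = 11.164762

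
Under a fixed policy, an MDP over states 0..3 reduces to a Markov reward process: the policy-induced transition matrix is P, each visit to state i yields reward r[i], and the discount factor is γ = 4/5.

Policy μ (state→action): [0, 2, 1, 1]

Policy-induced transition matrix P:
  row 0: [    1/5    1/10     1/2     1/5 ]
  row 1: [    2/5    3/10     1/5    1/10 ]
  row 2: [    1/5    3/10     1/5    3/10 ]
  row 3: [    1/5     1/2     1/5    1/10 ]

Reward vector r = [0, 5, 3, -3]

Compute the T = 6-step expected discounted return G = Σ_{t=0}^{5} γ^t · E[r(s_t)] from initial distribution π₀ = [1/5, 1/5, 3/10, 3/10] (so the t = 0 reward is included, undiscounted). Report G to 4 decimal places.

t=0: π = [0.2000, 0.2000, 0.3000, 0.3000], E[r] = 1.0000, γ^t·E[r] = 1.000000, running G = 1.000000
t=1: π = [0.2400, 0.3200, 0.2600, 0.1800], E[r] = 1.8400, γ^t·E[r] = 1.472000, running G = 2.472000
t=2: π = [0.2640, 0.2880, 0.2720, 0.1760], E[r] = 1.7280, γ^t·E[r] = 1.105920, running G = 3.577920
t=3: π = [0.2576, 0.2824, 0.2792, 0.1808], E[r] = 1.7072, γ^t·E[r] = 0.874086, running G = 4.452006
t=4: π = [0.2565, 0.2846, 0.2773, 0.1816], E[r] = 1.7102, γ^t·E[r] = 0.700514, running G = 5.152521
t=5: π = [0.2569, 0.2850, 0.2769, 0.1811], E[r] = 1.7126, γ^t·E[r] = 0.561198, running G = 5.713719

G = 5.7137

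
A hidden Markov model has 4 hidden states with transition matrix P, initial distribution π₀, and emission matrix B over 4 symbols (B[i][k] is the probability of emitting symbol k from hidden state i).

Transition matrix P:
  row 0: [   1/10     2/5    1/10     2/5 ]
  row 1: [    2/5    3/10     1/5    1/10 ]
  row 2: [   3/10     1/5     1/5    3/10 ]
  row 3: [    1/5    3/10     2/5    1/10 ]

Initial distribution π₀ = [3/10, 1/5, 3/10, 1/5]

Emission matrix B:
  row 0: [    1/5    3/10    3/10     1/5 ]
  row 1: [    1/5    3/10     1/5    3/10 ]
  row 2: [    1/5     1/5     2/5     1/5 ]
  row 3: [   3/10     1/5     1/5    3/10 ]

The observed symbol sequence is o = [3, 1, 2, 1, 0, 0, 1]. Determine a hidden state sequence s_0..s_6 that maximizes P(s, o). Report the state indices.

t=0: δ = [6.000e-02, 6.000e-02, 6.000e-02, 6.000e-02]  (obs o_0=3)
t=1: δ = [7.200e-03, 7.200e-03, 4.800e-03, 4.800e-03]  ψ = [1, 0, 3, 0]  (obs o_1=1)
t=2: δ = [8.640e-04, 5.760e-04, 7.680e-04, 5.760e-04]  ψ = [1, 0, 3, 0]  (obs o_2=2)
t=3: δ = [6.912e-05, 1.037e-04, 4.608e-05, 6.912e-05]  ψ = [1, 0, 3, 0]  (obs o_3=1)
t=4: δ = [8.294e-06, 6.221e-06, 5.530e-06, 8.294e-06]  ψ = [1, 1, 3, 0]  (obs o_4=0)
t=5: δ = [4.977e-07, 6.636e-07, 6.636e-07, 9.953e-07]  ψ = [1, 0, 3, 0]  (obs o_5=0)
t=6: δ = [7.963e-08, 8.958e-08, 7.963e-08, 3.981e-08]  ψ = [1, 3, 3, 0]  (obs o_6=1)
backtrack: best end state = 1; path = [0, 1, 0, 1, 0, 3, 1]

path = [0, 1, 0, 1, 0, 3, 1]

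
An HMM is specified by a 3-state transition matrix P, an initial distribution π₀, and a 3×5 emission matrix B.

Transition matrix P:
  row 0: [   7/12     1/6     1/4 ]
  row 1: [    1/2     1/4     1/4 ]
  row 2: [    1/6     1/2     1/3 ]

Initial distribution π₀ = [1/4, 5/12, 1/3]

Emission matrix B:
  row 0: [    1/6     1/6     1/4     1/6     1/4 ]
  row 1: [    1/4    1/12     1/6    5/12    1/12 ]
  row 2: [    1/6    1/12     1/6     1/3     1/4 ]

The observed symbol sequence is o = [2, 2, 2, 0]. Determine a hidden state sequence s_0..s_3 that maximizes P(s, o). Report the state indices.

path = [0, 0, 0, 0]

t=0: δ = [6.250e-02, 6.944e-02, 5.556e-02]  (obs o_0=2)
t=1: δ = [9.115e-03, 4.630e-03, 3.086e-03]  ψ = [0, 2, 2]  (obs o_1=2)
t=2: δ = [1.329e-03, 2.572e-04, 3.798e-04]  ψ = [0, 2, 0]  (obs o_2=2)
t=3: δ = [1.292e-04, 5.538e-05, 5.538e-05]  ψ = [0, 0, 0]  (obs o_3=0)
backtrack: best end state = 0; path = [0, 0, 0, 0]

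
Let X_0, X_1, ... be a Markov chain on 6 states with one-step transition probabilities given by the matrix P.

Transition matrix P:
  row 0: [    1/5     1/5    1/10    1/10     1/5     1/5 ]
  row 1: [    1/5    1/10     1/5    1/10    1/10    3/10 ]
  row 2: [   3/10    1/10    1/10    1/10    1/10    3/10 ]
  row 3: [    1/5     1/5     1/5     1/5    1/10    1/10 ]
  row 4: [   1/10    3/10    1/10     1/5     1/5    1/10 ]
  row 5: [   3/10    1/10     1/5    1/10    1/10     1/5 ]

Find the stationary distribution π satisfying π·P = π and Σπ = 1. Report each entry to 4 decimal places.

π = [0.2218, 0.1620, 0.1493, 0.1262, 0.1358, 0.2049]

Balance equations π_j = Σ_i π_i·P[i][j]:
  π_0 = 1/5·π_0 + 1/5·π_1 + 3/10·π_2 + 1/5·π_3 + 1/10·π_4 + 3/10·π_5
  π_1 = 1/5·π_0 + 1/10·π_1 + 1/10·π_2 + 1/5·π_3 + 3/10·π_4 + 1/10·π_5
  π_2 = 1/10·π_0 + 1/5·π_1 + 1/10·π_2 + 1/5·π_3 + 1/10·π_4 + 1/5·π_5
  π_3 = 1/10·π_0 + 1/10·π_1 + 1/10·π_2 + 1/5·π_3 + 1/5·π_4 + 1/10·π_5
  π_4 = 1/5·π_0 + 1/10·π_1 + 1/10·π_2 + 1/10·π_3 + 1/5·π_4 + 1/10·π_5
  normalize: π_0 + π_1 + π_2 + π_3 + π_4 + π_5 = 1
Solving the linear system gives exactly π = [2041/9200, 149/920, 1511/10120, 1161/9200, 1249/9200, 20739/101200].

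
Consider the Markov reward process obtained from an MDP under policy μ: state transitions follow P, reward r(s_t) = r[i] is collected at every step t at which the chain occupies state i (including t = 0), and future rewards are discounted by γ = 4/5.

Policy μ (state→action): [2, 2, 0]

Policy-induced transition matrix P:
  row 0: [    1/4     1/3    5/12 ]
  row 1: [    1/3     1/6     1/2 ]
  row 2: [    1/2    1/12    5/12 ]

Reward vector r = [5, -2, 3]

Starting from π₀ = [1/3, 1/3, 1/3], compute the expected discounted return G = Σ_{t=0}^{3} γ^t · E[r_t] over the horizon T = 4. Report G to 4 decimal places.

G = 7.4193

t=0: π = [0.3333, 0.3333, 0.3333], E[r] = 2.0000, γ^t·E[r] = 2.000000, running G = 2.000000
t=1: π = [0.3611, 0.1944, 0.4444], E[r] = 2.7500, γ^t·E[r] = 2.200000, running G = 4.200000
t=2: π = [0.3773, 0.1898, 0.4329], E[r] = 2.8056, γ^t·E[r] = 1.795556, running G = 5.995556
t=3: π = [0.3740, 0.1935, 0.4325], E[r] = 2.7807, γ^t·E[r] = 1.423704, running G = 7.419259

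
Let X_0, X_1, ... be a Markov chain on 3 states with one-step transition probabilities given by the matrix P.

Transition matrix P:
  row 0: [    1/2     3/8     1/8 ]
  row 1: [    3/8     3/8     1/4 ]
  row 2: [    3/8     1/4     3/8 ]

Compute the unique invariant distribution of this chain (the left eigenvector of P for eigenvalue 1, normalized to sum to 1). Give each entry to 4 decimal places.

Balance equations π_j = Σ_i π_i·P[i][j]:
  π_0 = 1/2·π_0 + 3/8·π_1 + 3/8·π_2
  π_1 = 3/8·π_0 + 3/8·π_1 + 1/4·π_2
  normalize: π_0 + π_1 + π_2 = 1
Solving the linear system gives exactly π = [3/7, 17/49, 11/49].

π = [0.4286, 0.3469, 0.2245]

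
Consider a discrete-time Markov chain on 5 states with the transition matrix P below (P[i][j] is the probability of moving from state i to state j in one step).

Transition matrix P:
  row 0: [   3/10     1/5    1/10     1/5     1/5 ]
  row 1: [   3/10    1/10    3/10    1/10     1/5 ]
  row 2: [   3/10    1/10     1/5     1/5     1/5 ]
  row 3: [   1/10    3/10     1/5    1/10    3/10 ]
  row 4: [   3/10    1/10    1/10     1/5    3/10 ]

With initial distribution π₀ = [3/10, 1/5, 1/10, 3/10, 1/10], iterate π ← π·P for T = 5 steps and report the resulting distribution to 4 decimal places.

t=0: π = [0.3000, 0.2000, 0.1000, 0.3000, 0.1000]
t=1: π = [0.2400, 0.1900, 0.1800, 0.1500, 0.2400]
t=2: π = [0.2700, 0.1540, 0.1710, 0.1660, 0.2390]
t=3: π = [0.2668, 0.1602, 0.1645, 0.1680, 0.2405]
t=4: π = [0.2664, 0.1603, 0.1653, 0.1672, 0.2409]
t=5: π = [0.2666, 0.1601, 0.1653, 0.1673, 0.2408]

π = [0.2666, 0.1601, 0.1653, 0.1673, 0.2408]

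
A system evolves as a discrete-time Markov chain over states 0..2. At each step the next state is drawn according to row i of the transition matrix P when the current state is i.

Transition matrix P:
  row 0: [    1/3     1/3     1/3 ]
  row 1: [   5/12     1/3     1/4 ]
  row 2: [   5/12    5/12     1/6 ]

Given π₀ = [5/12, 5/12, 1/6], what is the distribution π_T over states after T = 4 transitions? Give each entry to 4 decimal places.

t=0: π = [0.4167, 0.4167, 0.1667]
t=1: π = [0.3819, 0.3472, 0.2708]
t=2: π = [0.3848, 0.3559, 0.2593]
t=3: π = [0.3846, 0.3549, 0.2605]
t=4: π = [0.3846, 0.3550, 0.2603]

π = [0.3846, 0.3550, 0.2603]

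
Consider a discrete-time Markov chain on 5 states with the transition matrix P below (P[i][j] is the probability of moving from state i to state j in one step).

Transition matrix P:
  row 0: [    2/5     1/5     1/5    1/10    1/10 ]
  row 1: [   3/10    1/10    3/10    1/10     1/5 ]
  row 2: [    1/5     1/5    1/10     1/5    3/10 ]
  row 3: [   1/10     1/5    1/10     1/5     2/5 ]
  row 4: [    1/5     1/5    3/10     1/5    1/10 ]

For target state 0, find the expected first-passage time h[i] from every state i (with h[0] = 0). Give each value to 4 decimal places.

First-step conditioning: h[0] = 0; for i ≠ 0, h[i] = 1 + Σ_k P[i][k]·h[k].
  h[1] = 1 + 1/10·h[1] + 3/10·h[2] + 1/10·h[3] + 1/5·h[4]
  h[2] = 1 + 1/5·h[1] + 1/10·h[2] + 1/5·h[3] + 3/10·h[4]
  h[3] = 1 + 1/5·h[1] + 1/10·h[2] + 1/5·h[3] + 2/5·h[4]
  h[4] = 1 + 1/5·h[1] + 3/10·h[2] + 1/5·h[3] + 1/10·h[4]
Solving the 4×4 linear system over states ≠ 0 gives exactly h = [0, 9/2, 5, 11/2, 5] (h[0] = 0 is the target).

h = [0.0000, 4.5000, 5.0000, 5.5000, 5.0000]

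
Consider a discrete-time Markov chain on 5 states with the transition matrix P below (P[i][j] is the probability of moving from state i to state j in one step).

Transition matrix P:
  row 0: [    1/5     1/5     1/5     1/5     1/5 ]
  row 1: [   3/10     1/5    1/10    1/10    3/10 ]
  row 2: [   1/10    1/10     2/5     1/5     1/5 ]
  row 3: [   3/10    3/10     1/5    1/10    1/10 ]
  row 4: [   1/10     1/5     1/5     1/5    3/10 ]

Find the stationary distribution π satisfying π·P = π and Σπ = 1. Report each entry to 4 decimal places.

Balance equations π_j = Σ_i π_i·P[i][j]:
  π_0 = 1/5·π_0 + 3/10·π_1 + 1/10·π_2 + 3/10·π_3 + 1/10·π_4
  π_1 = 1/5·π_0 + 1/5·π_1 + 1/10·π_2 + 3/10·π_3 + 1/5·π_4
  π_2 = 1/5·π_0 + 1/10·π_1 + 2/5·π_2 + 1/5·π_3 + 1/5·π_4
  π_3 = 1/5·π_0 + 1/10·π_1 + 1/5·π_2 + 1/10·π_3 + 1/5·π_4
  normalize: π_0 + π_1 + π_2 + π_3 + π_4 = 1
Solving the linear system gives exactly π = [1505/7893, 170/877, 198/877, 144/877, 1780/7893].

π = [0.1907, 0.1938, 0.2258, 0.1642, 0.2255]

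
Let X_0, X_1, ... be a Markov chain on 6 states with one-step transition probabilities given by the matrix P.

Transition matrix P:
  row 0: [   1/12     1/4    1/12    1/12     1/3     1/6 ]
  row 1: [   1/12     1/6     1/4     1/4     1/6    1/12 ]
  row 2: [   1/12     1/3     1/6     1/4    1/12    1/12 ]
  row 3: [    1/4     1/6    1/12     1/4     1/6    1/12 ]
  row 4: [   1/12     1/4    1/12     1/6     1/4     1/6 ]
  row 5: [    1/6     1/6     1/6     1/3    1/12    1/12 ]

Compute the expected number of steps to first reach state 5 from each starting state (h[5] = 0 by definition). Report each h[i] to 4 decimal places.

h = [8.2816, 9.1683, 9.2322, 9.0098, 8.3376, 0.0000]

First-step conditioning: h[5] = 0; for i ≠ 5, h[i] = 1 + Σ_k P[i][k]·h[k].
  h[0] = 1 + 1/12·h[0] + 1/4·h[1] + 1/12·h[2] + 1/12·h[3] + 1/3·h[4]
  h[1] = 1 + 1/12·h[0] + 1/6·h[1] + 1/4·h[2] + 1/4·h[3] + 1/6·h[4]
  h[2] = 1 + 1/12·h[0] + 1/3·h[1] + 1/6·h[2] + 1/4·h[3] + 1/12·h[4]
  h[3] = 1 + 1/4·h[0] + 1/6·h[1] + 1/12·h[2] + 1/4·h[3] + 1/6·h[4]
  h[4] = 1 + 1/12·h[0] + 1/4·h[1] + 1/12·h[2] + 1/6·h[3] + 1/4·h[4]
Solving the 5×5 linear system over states ≠ 5 gives exactly h = [113532/13709, 125688/13709, 126564/13709, 123516/13709, 114300/13709, 0] (h[5] = 0 is the target).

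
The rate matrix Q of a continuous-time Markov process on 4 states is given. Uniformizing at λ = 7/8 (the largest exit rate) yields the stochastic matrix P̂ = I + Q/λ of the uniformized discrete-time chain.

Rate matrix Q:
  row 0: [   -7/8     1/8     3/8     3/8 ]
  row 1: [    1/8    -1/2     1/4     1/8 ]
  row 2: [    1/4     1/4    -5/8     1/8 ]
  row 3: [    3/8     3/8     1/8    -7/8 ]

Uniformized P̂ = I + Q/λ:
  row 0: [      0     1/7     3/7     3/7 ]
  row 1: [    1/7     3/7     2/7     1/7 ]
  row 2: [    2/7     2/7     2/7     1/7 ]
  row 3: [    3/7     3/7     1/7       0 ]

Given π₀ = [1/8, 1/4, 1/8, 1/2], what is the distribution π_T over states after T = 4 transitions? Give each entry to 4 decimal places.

t=0: π = [0.1250, 0.2500, 0.1250, 0.5000]
t=1: π = [0.2857, 0.3750, 0.2321, 0.1071]
t=2: π = [0.1658, 0.3138, 0.3112, 0.2092]
t=3: π = [0.2234, 0.3367, 0.2795, 0.1603]
t=4: π = [0.1967, 0.3248, 0.2947, 0.1838]

π = [0.1967, 0.3248, 0.2947, 0.1838]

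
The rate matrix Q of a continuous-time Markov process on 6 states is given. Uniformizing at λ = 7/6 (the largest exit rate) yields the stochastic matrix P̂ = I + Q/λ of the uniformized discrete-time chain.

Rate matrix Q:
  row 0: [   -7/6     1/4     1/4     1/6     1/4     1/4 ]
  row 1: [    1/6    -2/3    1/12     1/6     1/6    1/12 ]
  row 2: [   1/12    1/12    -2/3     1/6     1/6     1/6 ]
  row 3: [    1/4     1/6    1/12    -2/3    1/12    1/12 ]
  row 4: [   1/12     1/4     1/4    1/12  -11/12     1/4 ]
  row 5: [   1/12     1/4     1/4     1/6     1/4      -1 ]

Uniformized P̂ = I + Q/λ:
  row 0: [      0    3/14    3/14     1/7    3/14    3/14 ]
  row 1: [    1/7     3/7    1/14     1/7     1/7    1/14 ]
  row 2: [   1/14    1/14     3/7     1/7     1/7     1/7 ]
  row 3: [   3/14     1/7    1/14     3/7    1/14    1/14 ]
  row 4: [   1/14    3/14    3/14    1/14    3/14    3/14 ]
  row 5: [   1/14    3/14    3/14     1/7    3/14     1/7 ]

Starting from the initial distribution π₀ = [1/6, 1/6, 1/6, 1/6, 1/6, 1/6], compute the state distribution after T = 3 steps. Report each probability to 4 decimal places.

π = [0.1055, 0.2193, 0.2003, 0.1835, 0.1583, 0.1331]

t=0: π = [0.1667, 0.1667, 0.1667, 0.1667, 0.1667, 0.1667]
t=1: π = [0.0952, 0.2143, 0.2024, 0.1786, 0.1667, 0.1429]
t=2: π = [0.1054, 0.2185, 0.2015, 0.1820, 0.1590, 0.1335]
t=3: π = [0.1055, 0.2193, 0.2003, 0.1835, 0.1583, 0.1331]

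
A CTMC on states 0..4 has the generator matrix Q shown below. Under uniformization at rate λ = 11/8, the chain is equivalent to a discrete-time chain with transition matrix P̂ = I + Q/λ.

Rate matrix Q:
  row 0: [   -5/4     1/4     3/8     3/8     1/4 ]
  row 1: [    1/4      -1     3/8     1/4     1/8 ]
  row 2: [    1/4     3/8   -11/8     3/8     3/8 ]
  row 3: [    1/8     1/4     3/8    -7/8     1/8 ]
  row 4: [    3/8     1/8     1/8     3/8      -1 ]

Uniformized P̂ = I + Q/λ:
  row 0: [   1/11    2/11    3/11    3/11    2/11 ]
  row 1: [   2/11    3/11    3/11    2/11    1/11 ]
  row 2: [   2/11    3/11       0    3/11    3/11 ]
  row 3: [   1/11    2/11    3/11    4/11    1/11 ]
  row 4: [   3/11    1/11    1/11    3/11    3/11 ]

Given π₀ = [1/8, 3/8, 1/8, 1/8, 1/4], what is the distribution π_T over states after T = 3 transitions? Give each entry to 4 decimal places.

t=0: π = [0.1250, 0.3750, 0.1250, 0.1250, 0.2500]
t=1: π = [0.1818, 0.2045, 0.1932, 0.2500, 0.1705]
t=2: π = [0.1581, 0.2025, 0.1890, 0.2769, 0.1736]
t=3: π = [0.1581, 0.2016, 0.1896, 0.2795, 0.1712]

π = [0.1581, 0.2016, 0.1896, 0.2795, 0.1712]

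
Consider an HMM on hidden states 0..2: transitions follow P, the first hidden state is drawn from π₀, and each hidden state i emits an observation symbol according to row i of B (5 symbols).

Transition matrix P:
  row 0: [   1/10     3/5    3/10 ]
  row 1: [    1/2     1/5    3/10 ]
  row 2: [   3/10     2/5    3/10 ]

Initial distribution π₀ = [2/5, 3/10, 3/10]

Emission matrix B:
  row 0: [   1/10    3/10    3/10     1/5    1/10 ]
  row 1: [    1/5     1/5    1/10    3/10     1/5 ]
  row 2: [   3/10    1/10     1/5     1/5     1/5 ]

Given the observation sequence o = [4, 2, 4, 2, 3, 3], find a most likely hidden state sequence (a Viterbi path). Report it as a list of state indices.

t=0: δ = [4.000e-02, 6.000e-02, 6.000e-02]  (obs o_0=4)
t=1: δ = [9.000e-03, 2.400e-03, 3.600e-03]  ψ = [1, 0, 1]  (obs o_1=2)
t=2: δ = [1.200e-04, 1.080e-03, 5.400e-04]  ψ = [1, 0, 0]  (obs o_2=4)
t=3: δ = [1.620e-04, 2.160e-05, 6.480e-05]  ψ = [1, 1, 1]  (obs o_3=2)
t=4: δ = [3.888e-06, 2.916e-05, 9.720e-06]  ψ = [2, 0, 0]  (obs o_4=3)
t=5: δ = [2.916e-06, 1.750e-06, 1.750e-06]  ψ = [1, 1, 1]  (obs o_5=3)
backtrack: best end state = 0; path = [1, 0, 1, 0, 1, 0]

path = [1, 0, 1, 0, 1, 0]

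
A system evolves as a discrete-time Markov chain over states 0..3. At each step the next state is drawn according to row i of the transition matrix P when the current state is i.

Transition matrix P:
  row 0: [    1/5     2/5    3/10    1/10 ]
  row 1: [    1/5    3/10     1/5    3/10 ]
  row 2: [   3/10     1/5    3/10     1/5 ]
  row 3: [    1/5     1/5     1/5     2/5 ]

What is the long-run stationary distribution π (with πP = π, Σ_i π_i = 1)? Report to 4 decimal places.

Balance equations π_j = Σ_i π_i·P[i][j]:
  π_0 = 1/5·π_0 + 1/5·π_1 + 3/10·π_2 + 1/5·π_3
  π_1 = 2/5·π_0 + 3/10·π_1 + 1/5·π_2 + 1/5·π_3
  π_2 = 3/10·π_0 + 1/5·π_1 + 3/10·π_2 + 1/5·π_3
  normalize: π_0 + π_1 + π_2 + π_3 = 1
Solving the linear system gives exactly π = [20/89, 218/801, 22/89, 205/801].

π = [0.2247, 0.2722, 0.2472, 0.2559]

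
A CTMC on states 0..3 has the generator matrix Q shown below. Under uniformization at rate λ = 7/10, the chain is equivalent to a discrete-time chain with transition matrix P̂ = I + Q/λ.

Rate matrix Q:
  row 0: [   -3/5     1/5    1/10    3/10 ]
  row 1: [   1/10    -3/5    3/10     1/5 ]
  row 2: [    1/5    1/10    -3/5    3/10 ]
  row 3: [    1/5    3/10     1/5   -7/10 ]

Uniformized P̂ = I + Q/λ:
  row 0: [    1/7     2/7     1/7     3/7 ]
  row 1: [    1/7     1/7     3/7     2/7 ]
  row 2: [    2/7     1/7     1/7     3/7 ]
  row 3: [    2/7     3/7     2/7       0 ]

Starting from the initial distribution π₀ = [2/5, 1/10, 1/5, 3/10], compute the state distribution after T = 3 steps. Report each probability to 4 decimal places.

t=0: π = [0.4000, 0.1000, 0.2000, 0.3000]
t=1: π = [0.2143, 0.2857, 0.2143, 0.2857]
t=2: π = [0.2143, 0.2551, 0.2653, 0.2653]
t=3: π = [0.2187, 0.2493, 0.2536, 0.2784]

π = [0.2187, 0.2493, 0.2536, 0.2784]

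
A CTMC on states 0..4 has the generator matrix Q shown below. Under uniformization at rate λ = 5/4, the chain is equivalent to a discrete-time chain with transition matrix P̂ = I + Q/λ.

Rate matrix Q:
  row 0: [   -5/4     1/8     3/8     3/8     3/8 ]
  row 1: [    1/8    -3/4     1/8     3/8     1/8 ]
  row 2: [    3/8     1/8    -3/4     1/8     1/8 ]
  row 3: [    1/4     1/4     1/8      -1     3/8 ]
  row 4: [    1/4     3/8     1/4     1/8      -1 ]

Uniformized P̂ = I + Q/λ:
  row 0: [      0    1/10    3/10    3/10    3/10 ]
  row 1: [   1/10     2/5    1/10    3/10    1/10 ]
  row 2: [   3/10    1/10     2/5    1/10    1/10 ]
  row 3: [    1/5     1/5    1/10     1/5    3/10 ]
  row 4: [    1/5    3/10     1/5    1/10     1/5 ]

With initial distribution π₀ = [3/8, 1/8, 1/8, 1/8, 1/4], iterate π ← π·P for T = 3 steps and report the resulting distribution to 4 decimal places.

t=0: π = [0.3750, 0.1250, 0.1250, 0.1250, 0.2500]
t=1: π = [0.1250, 0.2000, 0.2375, 0.2125, 0.2250]
t=2: π = [0.1788, 0.2263, 0.2188, 0.1863, 0.1900]
t=3: π = [0.1635, 0.2245, 0.2204, 0.1996, 0.1920]

π = [0.1635, 0.2245, 0.2204, 0.1996, 0.1920]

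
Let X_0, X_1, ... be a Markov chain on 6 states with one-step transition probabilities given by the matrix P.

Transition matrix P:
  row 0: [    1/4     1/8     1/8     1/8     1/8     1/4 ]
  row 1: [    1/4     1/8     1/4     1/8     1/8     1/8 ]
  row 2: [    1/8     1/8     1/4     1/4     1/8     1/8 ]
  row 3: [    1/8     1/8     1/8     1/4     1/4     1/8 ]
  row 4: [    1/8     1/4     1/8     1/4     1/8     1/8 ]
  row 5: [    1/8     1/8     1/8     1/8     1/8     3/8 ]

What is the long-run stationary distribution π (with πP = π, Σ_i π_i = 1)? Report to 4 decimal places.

Balance equations π_j = Σ_i π_i·P[i][j]:
  π_0 = 1/4·π_0 + 1/4·π_1 + 1/8·π_2 + 1/8·π_3 + 1/8·π_4 + 1/8·π_5
  π_1 = 1/8·π_0 + 1/8·π_1 + 1/8·π_2 + 1/8·π_3 + 1/4·π_4 + 1/8·π_5
  π_2 = 1/8·π_0 + 1/4·π_1 + 1/4·π_2 + 1/8·π_3 + 1/8·π_4 + 1/8·π_5
  π_3 = 1/8·π_0 + 1/8·π_1 + 1/4·π_2 + 1/4·π_3 + 1/4·π_4 + 1/8·π_5
  π_4 = 1/8·π_0 + 1/8·π_1 + 1/8·π_2 + 1/4·π_3 + 1/8·π_4 + 1/8·π_5
  normalize: π_0 + π_1 + π_2 + π_3 + π_4 + π_5 = 1
Solving the linear system gives exactly π = [503/3079, 442/3079, 503/3079, 577/3079, 457/3079, 597/3079].

π = [0.1634, 0.1436, 0.1634, 0.1874, 0.1484, 0.1939]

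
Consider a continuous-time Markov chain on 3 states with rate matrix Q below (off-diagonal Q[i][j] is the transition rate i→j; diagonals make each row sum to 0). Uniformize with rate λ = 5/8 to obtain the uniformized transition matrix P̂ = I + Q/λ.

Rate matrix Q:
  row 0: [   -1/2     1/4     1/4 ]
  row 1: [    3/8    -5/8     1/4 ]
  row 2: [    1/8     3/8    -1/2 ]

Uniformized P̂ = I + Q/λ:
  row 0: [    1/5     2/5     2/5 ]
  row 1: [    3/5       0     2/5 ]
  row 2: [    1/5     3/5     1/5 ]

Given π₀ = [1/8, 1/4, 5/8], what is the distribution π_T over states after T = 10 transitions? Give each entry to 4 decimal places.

π = [0.3334, 0.3333, 0.3333]

t=0: π = [0.1250, 0.2500, 0.6250]
t=1: π = [0.3000, 0.4250, 0.2750]
t=2: π = [0.3700, 0.2850, 0.3450]
t=3: π = [0.3140, 0.3550, 0.3310]
t=4: π = [0.3420, 0.3242, 0.3338]
t=5: π = [0.3297, 0.3371, 0.3332]
t=6: π = [0.3348, 0.3318, 0.3334]
t=7: π = [0.3327, 0.3339, 0.3333]
t=8: π = [0.3336, 0.3331, 0.3333]
t=9: π = [0.3332, 0.3334, 0.3333]
t=10: π = [0.3334, 0.3333, 0.3333]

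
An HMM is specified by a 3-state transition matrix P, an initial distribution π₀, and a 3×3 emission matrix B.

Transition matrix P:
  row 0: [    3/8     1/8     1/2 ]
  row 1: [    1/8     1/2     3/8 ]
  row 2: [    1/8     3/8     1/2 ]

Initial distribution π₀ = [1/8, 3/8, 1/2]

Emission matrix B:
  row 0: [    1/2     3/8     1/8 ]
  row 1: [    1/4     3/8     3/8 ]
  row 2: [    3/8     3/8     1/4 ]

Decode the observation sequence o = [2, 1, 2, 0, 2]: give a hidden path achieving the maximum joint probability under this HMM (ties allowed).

path = [1, 1, 1, 1, 1]

t=0: δ = [1.562e-02, 1.406e-01, 1.250e-01]  (obs o_0=2)
t=1: δ = [6.592e-03, 2.637e-02, 2.344e-02]  ψ = [1, 1, 2]  (obs o_1=1)
t=2: δ = [4.120e-04, 4.944e-03, 2.930e-03]  ψ = [1, 1, 2]  (obs o_2=2)
t=3: δ = [3.090e-04, 6.180e-04, 6.952e-04]  ψ = [1, 1, 1]  (obs o_3=0)
t=4: δ = [1.448e-05, 1.159e-04, 8.690e-05]  ψ = [0, 1, 2]  (obs o_4=2)
backtrack: best end state = 1; path = [1, 1, 1, 1, 1]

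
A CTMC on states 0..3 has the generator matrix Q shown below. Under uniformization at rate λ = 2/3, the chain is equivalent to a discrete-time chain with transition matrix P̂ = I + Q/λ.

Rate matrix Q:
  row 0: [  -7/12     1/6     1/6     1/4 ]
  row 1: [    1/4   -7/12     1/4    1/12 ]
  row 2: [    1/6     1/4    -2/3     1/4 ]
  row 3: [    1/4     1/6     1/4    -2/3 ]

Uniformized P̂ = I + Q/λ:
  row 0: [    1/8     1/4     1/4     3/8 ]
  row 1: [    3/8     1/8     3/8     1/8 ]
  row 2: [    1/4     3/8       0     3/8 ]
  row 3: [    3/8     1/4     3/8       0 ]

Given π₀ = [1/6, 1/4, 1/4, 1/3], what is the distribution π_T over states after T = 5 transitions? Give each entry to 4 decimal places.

π = [0.2758, 0.2494, 0.2486, 0.2262]

t=0: π = [0.1667, 0.2500, 0.2500, 0.3333]
t=1: π = [0.3021, 0.2500, 0.2604, 0.1875]
t=2: π = [0.2669, 0.2513, 0.2396, 0.2422]
t=3: π = [0.2783, 0.2485, 0.2518, 0.2214]
t=4: π = [0.2739, 0.2504, 0.2458, 0.2299]
t=5: π = [0.2758, 0.2494, 0.2486, 0.2262]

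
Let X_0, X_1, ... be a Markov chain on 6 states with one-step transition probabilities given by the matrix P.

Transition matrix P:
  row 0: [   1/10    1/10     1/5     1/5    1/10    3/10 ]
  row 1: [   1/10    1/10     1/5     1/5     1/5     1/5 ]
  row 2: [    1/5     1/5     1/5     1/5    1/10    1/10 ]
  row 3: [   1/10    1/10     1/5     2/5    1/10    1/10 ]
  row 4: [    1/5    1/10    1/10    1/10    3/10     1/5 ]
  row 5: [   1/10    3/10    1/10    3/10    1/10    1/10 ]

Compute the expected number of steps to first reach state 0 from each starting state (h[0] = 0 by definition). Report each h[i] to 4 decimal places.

First-step conditioning: h[0] = 0; for i ≠ 0, h[i] = 1 + Σ_k P[i][k]·h[k].
  h[1] = 1 + 1/10·h[1] + 1/5·h[2] + 1/5·h[3] + 1/5·h[4] + 1/5·h[5]
  h[2] = 1 + 1/5·h[1] + 1/5·h[2] + 1/5·h[3] + 1/10·h[4] + 1/10·h[5]
  h[3] = 1 + 1/10·h[1] + 1/5·h[2] + 2/5·h[3] + 1/10·h[4] + 1/10·h[5]
  h[4] = 1 + 1/10·h[1] + 1/10·h[2] + 1/10·h[3] + 3/10·h[4] + 1/5·h[5]
  h[5] = 1 + 3/10·h[1] + 1/10·h[2] + 3/10·h[3] + 1/10·h[4] + 1/10·h[5]
Solving the 5×5 linear system over states ≠ 0 gives exactly h = [0, 4310/573, 1305/191, 4355/573, 1290/191, 4390/573] (h[0] = 0 is the target).

h = [0.0000, 7.5218, 6.8325, 7.6003, 6.7539, 7.6614]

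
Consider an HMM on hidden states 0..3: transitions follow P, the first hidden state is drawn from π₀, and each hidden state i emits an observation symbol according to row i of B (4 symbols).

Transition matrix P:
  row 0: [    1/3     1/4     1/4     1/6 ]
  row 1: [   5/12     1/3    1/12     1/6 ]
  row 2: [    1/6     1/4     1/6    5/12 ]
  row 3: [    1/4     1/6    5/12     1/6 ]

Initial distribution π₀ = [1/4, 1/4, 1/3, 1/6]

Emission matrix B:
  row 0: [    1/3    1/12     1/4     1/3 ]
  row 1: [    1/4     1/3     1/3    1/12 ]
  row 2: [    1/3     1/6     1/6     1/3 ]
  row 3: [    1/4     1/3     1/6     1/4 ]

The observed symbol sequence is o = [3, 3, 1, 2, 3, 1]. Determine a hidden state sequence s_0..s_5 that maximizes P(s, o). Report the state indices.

t=0: δ = [8.333e-02, 2.083e-02, 1.111e-01, 4.167e-02]  (obs o_0=3)
t=1: δ = [9.259e-03, 2.315e-03, 6.944e-03, 1.157e-02]  ψ = [0, 2, 0, 2]  (obs o_1=3)
t=2: δ = [2.572e-04, 7.716e-04, 8.038e-04, 9.645e-04]  ψ = [0, 0, 3, 2]  (obs o_2=1)
t=3: δ = [8.038e-05, 8.573e-05, 6.698e-05, 5.582e-05]  ψ = [1, 1, 3, 2]  (obs o_3=2)
t=4: δ = [1.191e-05, 2.381e-06, 7.752e-06, 6.977e-06]  ψ = [1, 1, 3, 2]  (obs o_4=3)
t=5: δ = [3.308e-07, 9.923e-07, 4.961e-07, 1.077e-06]  ψ = [0, 0, 0, 2]  (obs o_5=1)
backtrack: best end state = 3; path = [2, 3, 2, 3, 2, 3]

path = [2, 3, 2, 3, 2, 3]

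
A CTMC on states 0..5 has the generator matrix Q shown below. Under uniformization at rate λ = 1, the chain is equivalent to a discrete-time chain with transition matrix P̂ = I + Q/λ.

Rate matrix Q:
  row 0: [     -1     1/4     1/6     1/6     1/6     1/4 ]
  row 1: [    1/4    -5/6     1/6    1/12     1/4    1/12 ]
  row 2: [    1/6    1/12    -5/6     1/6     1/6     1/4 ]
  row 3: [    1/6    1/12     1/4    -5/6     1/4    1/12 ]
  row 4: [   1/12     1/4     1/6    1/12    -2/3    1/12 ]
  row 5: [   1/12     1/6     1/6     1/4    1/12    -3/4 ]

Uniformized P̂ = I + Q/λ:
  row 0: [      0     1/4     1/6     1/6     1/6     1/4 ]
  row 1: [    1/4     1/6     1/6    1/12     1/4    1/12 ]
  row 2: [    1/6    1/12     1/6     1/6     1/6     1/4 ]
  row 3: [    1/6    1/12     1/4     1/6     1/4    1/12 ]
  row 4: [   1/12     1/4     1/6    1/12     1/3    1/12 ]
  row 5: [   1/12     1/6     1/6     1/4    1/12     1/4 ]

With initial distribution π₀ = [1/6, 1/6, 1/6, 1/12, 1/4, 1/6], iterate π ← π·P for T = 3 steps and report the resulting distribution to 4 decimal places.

t=0: π = [0.1667, 0.1667, 0.1667, 0.0833, 0.2500, 0.1667]
t=1: π = [0.1181, 0.1806, 0.1736, 0.1458, 0.2153, 0.1667]
t=2: π = [0.1302, 0.1678, 0.1788, 0.1476, 0.2159, 0.1597]
t=3: π = [0.1277, 0.1683, 0.1790, 0.1480, 0.2156, 0.1615]

π = [0.1277, 0.1683, 0.1790, 0.1480, 0.2156, 0.1615]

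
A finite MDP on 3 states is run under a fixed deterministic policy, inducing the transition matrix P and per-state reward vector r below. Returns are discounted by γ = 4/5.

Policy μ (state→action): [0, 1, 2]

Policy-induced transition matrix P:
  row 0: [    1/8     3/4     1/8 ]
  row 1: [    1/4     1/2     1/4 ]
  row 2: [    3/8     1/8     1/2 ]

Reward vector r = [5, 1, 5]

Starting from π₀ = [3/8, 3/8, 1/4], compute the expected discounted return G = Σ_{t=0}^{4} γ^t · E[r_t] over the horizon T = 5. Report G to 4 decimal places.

G = 10.8544

t=0: π = [0.3750, 0.3750, 0.2500], E[r] = 3.5000, γ^t·E[r] = 3.500000, running G = 3.500000
t=1: π = [0.2344, 0.5000, 0.2656], E[r] = 3.0000, γ^t·E[r] = 2.400000, running G = 5.900000
t=2: π = [0.2539, 0.4590, 0.2871], E[r] = 3.1641, γ^t·E[r] = 2.025000, running G = 7.925000
t=3: π = [0.2542, 0.4558, 0.2900], E[r] = 3.1768, γ^t·E[r] = 1.626500, running G = 9.551500
t=4: π = [0.2545, 0.4548, 0.2907], E[r] = 3.1809, γ^t·E[r] = 1.302900, running G = 10.854400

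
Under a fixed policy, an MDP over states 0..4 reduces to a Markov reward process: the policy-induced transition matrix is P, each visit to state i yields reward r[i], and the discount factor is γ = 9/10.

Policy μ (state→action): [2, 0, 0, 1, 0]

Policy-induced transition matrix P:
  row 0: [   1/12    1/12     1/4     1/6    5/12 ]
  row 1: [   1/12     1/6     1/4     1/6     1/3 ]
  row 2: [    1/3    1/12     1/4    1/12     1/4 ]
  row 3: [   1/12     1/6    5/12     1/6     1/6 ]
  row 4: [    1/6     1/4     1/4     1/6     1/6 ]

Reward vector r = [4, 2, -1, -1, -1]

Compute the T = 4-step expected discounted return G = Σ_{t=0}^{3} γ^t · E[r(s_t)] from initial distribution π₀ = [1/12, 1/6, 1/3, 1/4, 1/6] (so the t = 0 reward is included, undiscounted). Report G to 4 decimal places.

G = 0.7191

t=0: π = [0.0833, 0.1667, 0.3333, 0.2500, 0.1667], E[r] = -0.0833, γ^t·E[r] = -0.083333, running G = -0.083333
t=1: π = [0.1806, 0.1458, 0.2917, 0.1389, 0.2431], E[r] = 0.3403, γ^t·E[r] = 0.306250, running G = 0.222917
t=2: π = [0.1765, 0.1476, 0.2731, 0.1424, 0.2604], E[r] = 0.3252, γ^t·E[r] = 0.263438, running G = 0.486354
t=3: π = [0.1733, 0.1509, 0.2737, 0.1439, 0.2582], E[r] = 0.3193, γ^t·E[r] = 0.232770, running G = 0.719124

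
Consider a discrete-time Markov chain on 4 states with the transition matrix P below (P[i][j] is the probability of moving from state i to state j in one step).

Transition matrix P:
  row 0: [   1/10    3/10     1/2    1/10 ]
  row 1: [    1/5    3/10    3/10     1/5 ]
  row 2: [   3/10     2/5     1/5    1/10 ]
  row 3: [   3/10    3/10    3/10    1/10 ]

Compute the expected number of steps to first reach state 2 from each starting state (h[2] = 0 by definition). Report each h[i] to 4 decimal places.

h = [2.4155, 2.9469, 0.0000, 2.8986]

First-step conditioning: h[2] = 0; for i ≠ 2, h[i] = 1 + Σ_k P[i][k]·h[k].
  h[0] = 1 + 1/10·h[0] + 3/10·h[1] + 1/10·h[3]
  h[1] = 1 + 1/5·h[0] + 3/10·h[1] + 1/5·h[3]
  h[3] = 1 + 3/10·h[0] + 3/10·h[1] + 1/10·h[3]
Solving the 3×3 linear system over states ≠ 2 gives exactly h = [500/207, 610/207, 0, 200/69] (h[2] = 0 is the target).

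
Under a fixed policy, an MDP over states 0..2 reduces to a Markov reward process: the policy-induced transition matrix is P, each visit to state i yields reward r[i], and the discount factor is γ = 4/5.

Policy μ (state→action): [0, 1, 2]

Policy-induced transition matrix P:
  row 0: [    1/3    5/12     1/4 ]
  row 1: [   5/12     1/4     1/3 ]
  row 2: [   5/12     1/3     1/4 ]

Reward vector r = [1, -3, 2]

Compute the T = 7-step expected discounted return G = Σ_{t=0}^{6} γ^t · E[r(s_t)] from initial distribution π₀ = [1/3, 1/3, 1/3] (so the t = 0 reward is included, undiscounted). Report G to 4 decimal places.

G = -0.1990

t=0: π = [0.3333, 0.3333, 0.3333], E[r] = 0.0000, γ^t·E[r] = 0.000000, running G = 0.000000
t=1: π = [0.3889, 0.3333, 0.2778], E[r] = -0.0556, γ^t·E[r] = -0.044444, running G = -0.044444
t=2: π = [0.3843, 0.3380, 0.2778], E[r] = -0.0741, γ^t·E[r] = -0.047407, running G = -0.091852
t=3: π = [0.3846, 0.3372, 0.2782], E[r] = -0.0706, γ^t·E[r] = -0.036148, running G = -0.128000
t=4: π = [0.3846, 0.3373, 0.2781], E[r] = -0.0711, γ^t·E[r] = -0.029103, running G = -0.157103
t=5: π = [0.3846, 0.3373, 0.2781], E[r] = -0.0710, γ^t·E[r] = -0.023266, running G = -0.180369
t=6: π = [0.3846, 0.3373, 0.2781], E[r] = -0.0710, γ^t·E[r] = -0.018614, running G = -0.198982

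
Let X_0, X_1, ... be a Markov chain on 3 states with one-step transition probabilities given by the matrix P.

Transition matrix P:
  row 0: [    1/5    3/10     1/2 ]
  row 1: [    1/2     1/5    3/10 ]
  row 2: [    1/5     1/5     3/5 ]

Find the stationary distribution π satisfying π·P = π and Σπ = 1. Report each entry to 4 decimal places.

Balance equations π_j = Σ_i π_i·P[i][j]:
  π_0 = 1/5·π_0 + 1/2·π_1 + 1/5·π_2
  π_1 = 3/10·π_0 + 1/5·π_1 + 1/5·π_2
  normalize: π_0 + π_1 + π_2 = 1
Solving the linear system gives exactly π = [26/97, 22/97, 49/97].

π = [0.2680, 0.2268, 0.5052]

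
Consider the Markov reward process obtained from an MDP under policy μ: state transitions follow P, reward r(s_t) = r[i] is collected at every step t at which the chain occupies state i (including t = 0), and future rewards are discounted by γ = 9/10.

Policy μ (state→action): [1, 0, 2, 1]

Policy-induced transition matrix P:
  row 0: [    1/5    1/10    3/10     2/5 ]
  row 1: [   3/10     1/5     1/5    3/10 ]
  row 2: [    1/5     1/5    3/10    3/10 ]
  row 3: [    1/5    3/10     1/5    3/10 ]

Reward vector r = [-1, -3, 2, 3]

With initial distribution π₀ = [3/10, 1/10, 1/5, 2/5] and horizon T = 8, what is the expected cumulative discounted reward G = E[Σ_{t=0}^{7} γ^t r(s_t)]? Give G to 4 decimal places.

t=0: π = [0.3000, 0.1000, 0.2000, 0.4000], E[r] = 1.0000, γ^t·E[r] = 1.000000, running G = 1.000000
t=1: π = [0.2100, 0.2100, 0.2500, 0.3300], E[r] = 0.6500, γ^t·E[r] = 0.585000, running G = 1.585000
t=2: π = [0.2210, 0.2120, 0.2460, 0.3210], E[r] = 0.5980, γ^t·E[r] = 0.484380, running G = 2.069380
t=3: π = [0.2212, 0.2100, 0.2467, 0.3221], E[r] = 0.6085, γ^t·E[r] = 0.443597, running G = 2.512977
t=4: π = [0.2210, 0.2101, 0.2468, 0.3221], E[r] = 0.6087, γ^t·E[r] = 0.399348, running G = 2.912325
t=5: π = [0.2210, 0.2101, 0.2468, 0.3221], E[r] = 0.6085, γ^t·E[r] = 0.359321, running G = 3.271646
t=6: π = [0.2210, 0.2101, 0.2468, 0.3221], E[r] = 0.6085, γ^t·E[r] = 0.323393, running G = 3.595039
t=7: π = [0.2210, 0.2101, 0.2468, 0.3221], E[r] = 0.6085, γ^t·E[r] = 0.291055, running G = 3.886094

G = 3.8861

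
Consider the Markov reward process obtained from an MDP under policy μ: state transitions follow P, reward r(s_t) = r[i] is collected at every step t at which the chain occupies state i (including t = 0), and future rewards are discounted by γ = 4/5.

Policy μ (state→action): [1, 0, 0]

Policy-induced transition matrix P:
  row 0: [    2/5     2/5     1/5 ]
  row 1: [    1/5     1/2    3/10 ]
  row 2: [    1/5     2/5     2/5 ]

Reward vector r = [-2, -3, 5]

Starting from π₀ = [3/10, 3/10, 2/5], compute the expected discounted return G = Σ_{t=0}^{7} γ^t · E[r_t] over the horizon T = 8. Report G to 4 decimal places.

G = -0.4321

t=0: π = [0.3000, 0.3000, 0.4000], E[r] = 0.5000, γ^t·E[r] = 0.500000, running G = 0.500000
t=1: π = [0.2600, 0.4300, 0.3100], E[r] = -0.2600, γ^t·E[r] = -0.208000, running G = 0.292000
t=2: π = [0.2520, 0.4430, 0.3050], E[r] = -0.3080, γ^t·E[r] = -0.197120, running G = 0.094880
t=3: π = [0.2504, 0.4443, 0.3053], E[r] = -0.3072, γ^t·E[r] = -0.157286, running G = -0.062406
t=4: π = [0.2501, 0.4444, 0.3055], E[r] = -0.3060, γ^t·E[r] = -0.125338, running G = -0.187744
t=5: π = [0.2500, 0.4444, 0.3055], E[r] = -0.3057, γ^t·E[r] = -0.100157, running G = -0.287901
t=6: π = [0.2500, 0.4444, 0.3056], E[r] = -0.3056, γ^t·E[r] = -0.080105, running G = -0.368006
t=7: π = [0.2500, 0.4444, 0.3056], E[r] = -0.3056, γ^t·E[r] = -0.064081, running G = -0.432087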